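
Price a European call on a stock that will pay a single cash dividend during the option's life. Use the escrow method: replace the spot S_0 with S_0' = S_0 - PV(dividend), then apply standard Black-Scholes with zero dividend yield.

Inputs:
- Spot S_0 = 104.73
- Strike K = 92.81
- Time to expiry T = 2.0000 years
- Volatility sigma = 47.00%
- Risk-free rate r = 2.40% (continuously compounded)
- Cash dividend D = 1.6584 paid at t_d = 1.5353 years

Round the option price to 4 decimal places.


PV(D) = D * exp(-r * t_d) = 1.6584 * 0.96382340 = 1.59840472
S_0' = S_0 - PV(D) = 104.7300 - 1.59840472 = 103.13159528
d1 = (ln(S_0'/K) + (r + sigma^2/2)*T) / (sigma*sqrt(T)) = 0.56320514
d2 = d1 - sigma*sqrt(T) = -0.10147523
exp(-rT) = 0.95313379
N(d1) = 0.71335240; N(d2) = 0.45958661
C = S_0' * N(d1) - K * exp(-rT) * N(d2) = 103.13159528 * 0.71335240 - 92.8100 * 0.95313379 * 0.45958661 = 32.9140

Answer: Price = 32.9140


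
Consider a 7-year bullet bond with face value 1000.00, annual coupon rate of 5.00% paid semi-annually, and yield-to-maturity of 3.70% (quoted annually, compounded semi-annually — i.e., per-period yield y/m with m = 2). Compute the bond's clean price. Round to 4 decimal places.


Answer: Price = 1079.5278

Derivation:
Coupon per period c = face * coupon_rate / m = 25.000000
Periods per year m = 2; per-period yield y/m = 0.018500
Number of cashflows N = 14
Cashflows (t years, CF_t, discount factor 1/(1+y/m)^(m*t), PV):
  t = 0.5000: CF_t = 25.000000, DF = 0.981836, PV = 24.545901
  t = 1.0000: CF_t = 25.000000, DF = 0.964002, PV = 24.100050
  t = 1.5000: CF_t = 25.000000, DF = 0.946492, PV = 23.662297
  t = 2.0000: CF_t = 25.000000, DF = 0.929300, PV = 23.232496
  t = 2.5000: CF_t = 25.000000, DF = 0.912420, PV = 22.810502
  t = 3.0000: CF_t = 25.000000, DF = 0.895847, PV = 22.396173
  t = 3.5000: CF_t = 25.000000, DF = 0.879575, PV = 21.989369
  t = 4.0000: CF_t = 25.000000, DF = 0.863598, PV = 21.589955
  t = 4.5000: CF_t = 25.000000, DF = 0.847912, PV = 21.197796
  t = 5.0000: CF_t = 25.000000, DF = 0.832510, PV = 20.812760
  t = 5.5000: CF_t = 25.000000, DF = 0.817389, PV = 20.434718
  t = 6.0000: CF_t = 25.000000, DF = 0.802542, PV = 20.063542
  t = 6.5000: CF_t = 25.000000, DF = 0.787964, PV = 19.699109
  t = 7.0000: CF_t = 1025.000000, DF = 0.773652, PV = 792.993082
Price P = sum_t PV_t = 1079.527750


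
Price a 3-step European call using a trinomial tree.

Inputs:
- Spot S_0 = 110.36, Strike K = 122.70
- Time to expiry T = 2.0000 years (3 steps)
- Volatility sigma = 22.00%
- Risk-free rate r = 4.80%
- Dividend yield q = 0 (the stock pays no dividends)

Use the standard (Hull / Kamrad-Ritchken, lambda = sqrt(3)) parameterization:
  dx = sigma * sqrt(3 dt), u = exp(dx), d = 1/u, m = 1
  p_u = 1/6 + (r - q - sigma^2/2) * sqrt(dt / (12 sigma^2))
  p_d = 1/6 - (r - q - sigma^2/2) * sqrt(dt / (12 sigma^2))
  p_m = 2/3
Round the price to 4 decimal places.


dt = T/N = 0.666667; dx = sigma*sqrt(3*dt) = 0.311127
u = exp(dx) = 1.364963; d = 1/u = 0.732621
p_u = 0.192165, p_m = 0.666667, p_d = 0.141168
Discount per step: exp(-r*dt) = 0.968507
Stock lattice S(k, j) with j the centered position index:
  k=0: S(0,+0) = 110.3600
  k=1: S(1,-1) = 80.8520; S(1,+0) = 110.3600; S(1,+1) = 150.6373
  k=2: S(2,-2) = 59.2339; S(2,-1) = 80.8520; S(2,+0) = 110.3600; S(2,+1) = 150.6373; S(2,+2) = 205.6142
  k=3: S(3,-3) = 43.3960; S(3,-2) = 59.2339; S(3,-1) = 80.8520; S(3,+0) = 110.3600; S(3,+1) = 150.6373; S(3,+2) = 205.6142; S(3,+3) = 280.6557
Terminal payoffs V(N, j) = max(S_T - K, 0):
  V(3,-3) = 0.000000; V(3,-2) = 0.000000; V(3,-1) = 0.000000; V(3,+0) = 0.000000; V(3,+1) = 27.937266; V(3,+2) = 82.914225; V(3,+3) = 157.955714
Backward induction: V(k, j) = exp(-r*dt) * [p_u * V(k+1, j+1) + p_m * V(k+1, j) + p_d * V(k+1, j-1)]
  V(2,-2) = exp(-r*dt) * [p_u*0.000000 + p_m*0.000000 + p_d*0.000000] = 0.000000
  V(2,-1) = exp(-r*dt) * [p_u*0.000000 + p_m*0.000000 + p_d*0.000000] = 0.000000
  V(2,+0) = exp(-r*dt) * [p_u*27.937266 + p_m*0.000000 + p_d*0.000000] = 5.199500
  V(2,+1) = exp(-r*dt) * [p_u*82.914225 + p_m*27.937266 + p_d*0.000000] = 33.469734
  V(2,+2) = exp(-r*dt) * [p_u*157.955714 + p_m*82.914225 + p_d*27.937266] = 86.752635
  V(1,-1) = exp(-r*dt) * [p_u*5.199500 + p_m*0.000000 + p_d*0.000000] = 0.967697
  V(1,+0) = exp(-r*dt) * [p_u*33.469734 + p_m*5.199500 + p_d*0.000000] = 9.586333
  V(1,+1) = exp(-r*dt) * [p_u*86.752635 + p_m*33.469734 + p_d*5.199500] = 38.467155
  V(0,+0) = exp(-r*dt) * [p_u*38.467155 + p_m*9.586333 + p_d*0.967697] = 13.481177

Answer: Price = V(0,0) = 13.4812


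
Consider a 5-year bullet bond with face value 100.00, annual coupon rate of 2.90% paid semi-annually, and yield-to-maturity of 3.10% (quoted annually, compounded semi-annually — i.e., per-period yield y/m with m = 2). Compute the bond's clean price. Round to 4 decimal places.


Coupon per period c = face * coupon_rate / m = 1.450000
Periods per year m = 2; per-period yield y/m = 0.015500
Number of cashflows N = 10
Cashflows (t years, CF_t, discount factor 1/(1+y/m)^(m*t), PV):
  t = 0.5000: CF_t = 1.450000, DF = 0.984737, PV = 1.427868
  t = 1.0000: CF_t = 1.450000, DF = 0.969706, PV = 1.406074
  t = 1.5000: CF_t = 1.450000, DF = 0.954905, PV = 1.384612
  t = 2.0000: CF_t = 1.450000, DF = 0.940330, PV = 1.363478
  t = 2.5000: CF_t = 1.450000, DF = 0.925977, PV = 1.342667
  t = 3.0000: CF_t = 1.450000, DF = 0.911844, PV = 1.322173
  t = 3.5000: CF_t = 1.450000, DF = 0.897926, PV = 1.301993
  t = 4.0000: CF_t = 1.450000, DF = 0.884220, PV = 1.282120
  t = 4.5000: CF_t = 1.450000, DF = 0.870724, PV = 1.262550
  t = 5.0000: CF_t = 101.450000, DF = 0.857434, PV = 86.986684
Price P = sum_t PV_t = 99.080220

Answer: Price = 99.0802


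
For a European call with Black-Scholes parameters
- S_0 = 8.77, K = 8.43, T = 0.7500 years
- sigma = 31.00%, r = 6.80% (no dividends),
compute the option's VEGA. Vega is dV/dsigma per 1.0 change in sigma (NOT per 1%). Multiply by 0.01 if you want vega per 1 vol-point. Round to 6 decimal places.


d1 = 0.4714811196; d2 = 0.2030132445
phi(d1) = 0.3569763463; exp(-qT) = 1.0000000000; exp(-rT) = 0.9502786705
Vega = S * exp(-qT) * phi(d1) * sqrt(T) = 8.7700 * 1.0000000000 * 0.3569763463 * 0.8660254038 = 2.711251

Answer: Vega = 2.711251


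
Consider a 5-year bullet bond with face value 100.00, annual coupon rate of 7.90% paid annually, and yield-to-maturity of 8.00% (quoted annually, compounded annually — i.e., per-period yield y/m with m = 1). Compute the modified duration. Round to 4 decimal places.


Coupon per period c = face * coupon_rate / m = 7.900000
Periods per year m = 1; per-period yield y/m = 0.080000
Number of cashflows N = 5
Cashflows (t years, CF_t, discount factor 1/(1+y/m)^(m*t), PV):
  t = 1.0000: CF_t = 7.900000, DF = 0.925926, PV = 7.314815
  t = 2.0000: CF_t = 7.900000, DF = 0.857339, PV = 6.772977
  t = 3.0000: CF_t = 7.900000, DF = 0.793832, PV = 6.271275
  t = 4.0000: CF_t = 7.900000, DF = 0.735030, PV = 5.806736
  t = 5.0000: CF_t = 107.900000, DF = 0.680583, PV = 73.434927
Price P = sum_t PV_t = 99.600729
First compute Macaulay numerator sum_t t * PV_t:
  t * PV_t at t = 1.0000: 7.314815
  t * PV_t at t = 2.0000: 13.545953
  t * PV_t at t = 3.0000: 18.813824
  t * PV_t at t = 4.0000: 23.226943
  t * PV_t at t = 5.0000: 367.174635
Macaulay duration D = 430.076170 / 99.600729 = 4.318002
Modified duration = D / (1 + y/m) = 4.318002 / (1 + 0.080000) = 3.998150

Answer: Modified duration = 3.9982


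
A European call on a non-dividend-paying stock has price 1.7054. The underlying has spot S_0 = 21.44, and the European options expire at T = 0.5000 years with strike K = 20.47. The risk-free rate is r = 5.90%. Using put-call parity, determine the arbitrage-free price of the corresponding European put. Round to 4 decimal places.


Answer: Put price = 0.1404

Derivation:
Put-call parity: C - P = S_0 * exp(-qT) - K * exp(-rT).
S_0 * exp(-qT) = 21.4400 * 1.00000000 = 21.44000000
K * exp(-rT) = 20.4700 * 0.97093088 = 19.87495507
P = C - S*exp(-qT) + K*exp(-rT)
P = 1.7054 - 21.44000000 + 19.87495507 = 0.1404


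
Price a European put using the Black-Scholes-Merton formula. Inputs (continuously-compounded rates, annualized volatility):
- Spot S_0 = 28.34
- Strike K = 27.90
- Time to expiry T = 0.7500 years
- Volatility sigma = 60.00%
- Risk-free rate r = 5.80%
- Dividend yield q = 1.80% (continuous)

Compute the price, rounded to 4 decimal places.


Answer: Price = 5.0009

Derivation:
d1 = (ln(S/K) + (r - q + 0.5*sigma^2) * T) / (sigma * sqrt(T)) = 0.34765636
d2 = d1 - sigma * sqrt(T) = -0.17195888
exp(-rT) = 0.95743255; exp(-qT) = 0.98659072
P = K * exp(-rT) * N(-d2) - S_0 * exp(-qT) * N(-d1)
N(-d1) = 0.36404914; N(-d2) = 0.56826507
P = 27.9000 * 0.95743255 * 0.56826507 - 28.3400 * 0.98659072 * 0.36404914 = 5.0009


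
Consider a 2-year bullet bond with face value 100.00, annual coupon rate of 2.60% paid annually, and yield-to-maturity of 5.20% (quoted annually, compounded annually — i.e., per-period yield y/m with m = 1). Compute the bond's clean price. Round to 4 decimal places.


Answer: Price = 95.1792

Derivation:
Coupon per period c = face * coupon_rate / m = 2.600000
Periods per year m = 1; per-period yield y/m = 0.052000
Number of cashflows N = 2
Cashflows (t years, CF_t, discount factor 1/(1+y/m)^(m*t), PV):
  t = 1.0000: CF_t = 2.600000, DF = 0.950570, PV = 2.471483
  t = 2.0000: CF_t = 102.600000, DF = 0.903584, PV = 92.707716
Price P = sum_t PV_t = 95.179199


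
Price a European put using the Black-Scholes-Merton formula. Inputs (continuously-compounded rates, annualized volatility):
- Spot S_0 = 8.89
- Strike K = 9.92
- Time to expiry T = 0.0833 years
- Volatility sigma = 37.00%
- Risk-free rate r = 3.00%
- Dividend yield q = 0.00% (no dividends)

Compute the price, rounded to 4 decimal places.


Answer: Price = 1.0881

Derivation:
d1 = (ln(S/K) + (r - q + 0.5*sigma^2) * T) / (sigma * sqrt(T)) = -0.94977500
d2 = d1 - sigma * sqrt(T) = -1.05656344
exp(-rT) = 0.99750412; exp(-qT) = 1.00000000
P = K * exp(-rT) * N(-d2) - S_0 * exp(-qT) * N(-d1)
N(-d1) = 0.82888670; N(-d2) = 0.85464456
P = 9.9200 * 0.99750412 * 0.85464456 - 8.8900 * 1.00000000 * 0.82888670 = 1.0881


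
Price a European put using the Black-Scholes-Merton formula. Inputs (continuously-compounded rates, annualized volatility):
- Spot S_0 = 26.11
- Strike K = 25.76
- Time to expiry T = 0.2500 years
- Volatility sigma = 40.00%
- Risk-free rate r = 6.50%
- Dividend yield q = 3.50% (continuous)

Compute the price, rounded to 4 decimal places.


Answer: Price = 1.7826

Derivation:
d1 = (ln(S/K) + (r - q + 0.5*sigma^2) * T) / (sigma * sqrt(T)) = 0.20497741
d2 = d1 - sigma * sqrt(T) = 0.00497741
exp(-rT) = 0.98388132; exp(-qT) = 0.99128817
P = K * exp(-rT) * N(-d2) - S_0 * exp(-qT) * N(-d1)
N(-d1) = 0.41879489; N(-d2) = 0.49801431
P = 25.7600 * 0.98388132 * 0.49801431 - 26.1100 * 0.99128817 * 0.41879489 = 1.7826


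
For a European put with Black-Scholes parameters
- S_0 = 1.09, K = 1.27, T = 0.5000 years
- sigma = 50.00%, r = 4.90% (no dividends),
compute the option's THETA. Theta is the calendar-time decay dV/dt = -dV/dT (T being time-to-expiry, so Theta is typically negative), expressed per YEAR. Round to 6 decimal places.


Answer: Theta = -0.108269

Derivation:
d1 = -0.1862213911; d2 = -0.5397747817
phi(d1) = 0.3920845646; exp(-qT) = 1.0000000000; exp(-rT) = 0.9757976889
Theta = -S*exp(-qT)*phi(d1)*sigma/(2*sqrt(T)) + r*K*exp(-rT)*N(-d2) - q*S*exp(-qT)*N(-d1)
N(-d1) = 0.5738644252; N(-d2) = 0.7053238197; sqrt(T) = 0.7071067812
Term 1 = -1.0900 * 1.0000000000 * 0.3920845646 * 0.5000 / (2 * 0.7071067812) = -0.1510988817
Term 2 = 0.0490 * 1.2700 * 0.9757976889 * 0.7053238197 = 0.0428300062
Term 3 = 0 (no dividend yield, q = 0)
Theta = -0.1510988817 + (0.0428300062) + (0.0000000000) = -0.108269


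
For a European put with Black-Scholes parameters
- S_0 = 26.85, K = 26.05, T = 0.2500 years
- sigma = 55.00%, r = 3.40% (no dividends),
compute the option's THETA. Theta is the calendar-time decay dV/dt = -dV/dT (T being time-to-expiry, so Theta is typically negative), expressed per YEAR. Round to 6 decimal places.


Answer: Theta = -5.229524

Derivation:
d1 = 0.2784020100; d2 = 0.0034020100
phi(d1) = 0.3837774803; exp(-qT) = 1.0000000000; exp(-rT) = 0.9915360229
Theta = -S*exp(-qT)*phi(d1)*sigma/(2*sqrt(T)) + r*K*exp(-rT)*N(-d2) - q*S*exp(-qT)*N(-d1)
N(-d1) = 0.3903518884; N(-d2) = 0.4986427970; sqrt(T) = 0.5000000000
Term 1 = -26.8500 * 1.0000000000 * 0.3837774803 * 0.5500 / (2 * 0.5000000000) = -5.6674339403
Term 2 = 0.0340 * 26.0500 * 0.9915360229 * 0.4986427970 = 0.4379098274
Term 3 = 0 (no dividend yield, q = 0)
Theta = -5.6674339403 + (0.4379098274) + (0.0000000000) = -5.229524


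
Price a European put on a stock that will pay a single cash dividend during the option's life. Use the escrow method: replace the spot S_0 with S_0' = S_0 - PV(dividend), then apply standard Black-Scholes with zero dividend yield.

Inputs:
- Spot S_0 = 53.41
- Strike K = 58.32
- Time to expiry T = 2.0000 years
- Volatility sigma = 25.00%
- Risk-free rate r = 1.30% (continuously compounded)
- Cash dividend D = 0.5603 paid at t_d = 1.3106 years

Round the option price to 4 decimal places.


PV(D) = D * exp(-r * t_d) = 0.5603 * 0.98310652 = 0.55083458
S_0' = S_0 - PV(D) = 53.4100 - 0.55083458 = 52.85916542
d1 = (ln(S_0'/K) + (r + sigma^2/2)*T) / (sigma*sqrt(T)) = -0.02775809
d2 = d1 - sigma*sqrt(T) = -0.38131148
exp(-rT) = 0.97433509
N(-d1) = 0.51107245; N(-d2) = 0.64851393
P = K * exp(-rT) * N(-d2) - S_0' * N(-d1) = 58.3200 * 0.97433509 * 0.64851393 - 52.85916542 * 0.51107245 = 9.8358

Answer: Price = 9.8358


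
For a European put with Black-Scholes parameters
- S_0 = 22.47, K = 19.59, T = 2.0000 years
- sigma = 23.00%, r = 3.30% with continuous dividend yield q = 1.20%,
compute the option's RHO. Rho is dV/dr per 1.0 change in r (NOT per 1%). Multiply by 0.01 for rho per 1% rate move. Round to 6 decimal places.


d1 = 0.7134456991; d2 = 0.3881765797
phi(d1) = 0.3093008300; exp(-qT) = 0.9762857098; exp(-rT) = 0.9361308643
N(-d2) = 0.3489426818
Rho = -K*T*exp(-rT)*N(-d2) = -19.5900 * 2.0000 * 0.9361308643 * 0.3489426818 = -12.798383

Answer: Rho = -12.798383


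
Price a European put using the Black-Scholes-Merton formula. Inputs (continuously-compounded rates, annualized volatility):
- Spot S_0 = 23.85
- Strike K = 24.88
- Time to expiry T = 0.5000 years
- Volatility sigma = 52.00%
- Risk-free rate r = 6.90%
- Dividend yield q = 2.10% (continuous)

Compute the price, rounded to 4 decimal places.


Answer: Price = 3.6963

Derivation:
d1 = (ln(S/K) + (r - q + 0.5*sigma^2) * T) / (sigma * sqrt(T)) = 0.13413258
d2 = d1 - sigma * sqrt(T) = -0.23356295
exp(-rT) = 0.96608834; exp(-qT) = 0.98955493
P = K * exp(-rT) * N(-d2) - S_0 * exp(-qT) * N(-d1)
N(-d1) = 0.44664887; N(-d2) = 0.59233785
P = 24.8800 * 0.96608834 * 0.59233785 - 23.8500 * 0.98955493 * 0.44664887 = 3.6963


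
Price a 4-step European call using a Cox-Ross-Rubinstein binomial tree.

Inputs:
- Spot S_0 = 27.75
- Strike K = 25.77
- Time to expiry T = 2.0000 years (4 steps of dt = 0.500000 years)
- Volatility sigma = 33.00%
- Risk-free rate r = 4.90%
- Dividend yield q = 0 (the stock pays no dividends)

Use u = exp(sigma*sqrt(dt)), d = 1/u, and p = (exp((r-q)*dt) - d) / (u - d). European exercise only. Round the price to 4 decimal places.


Answer: Price = V(0,0) = 7.2025

Derivation:
dt = T/N = 0.500000
u = exp(sigma*sqrt(dt)) = 1.262817; d = 1/u = 0.791880
p = (exp((r-q)*dt) - d) / (u - d) = 0.494593
Discount per step: exp(-r*dt) = 0.975798
Stock lattice S(k, i) with i counting down-moves:
  k=0: S(0,0) = 27.7500
  k=1: S(1,0) = 35.0432; S(1,1) = 21.9747
  k=2: S(2,0) = 44.2531; S(2,1) = 27.7500; S(2,2) = 17.4013
  k=3: S(3,0) = 55.8836; S(3,1) = 35.0432; S(3,2) = 21.9747; S(3,3) = 13.7798
  k=4: S(4,0) = 70.5708; S(4,1) = 44.2531; S(4,2) = 27.7500; S(4,3) = 17.4013; S(4,4) = 10.9119
Terminal payoffs V(N, i) = max(S_T - K, 0):
  V(4,0) = 44.800823; V(4,1) = 18.483139; V(4,2) = 1.980000; V(4,3) = 0.000000; V(4,4) = 0.000000
Backward induction: V(k, i) = exp(-r*dt) * [p * V(k+1, i) + (1-p) * V(k+1, i+1)].
  V(3,0) = exp(-r*dt) * [p*44.800823 + (1-p)*18.483139] = 30.737327
  V(3,1) = exp(-r*dt) * [p*18.483139 + (1-p)*1.980000] = 9.896876
  V(3,2) = exp(-r*dt) * [p*1.980000 + (1-p)*0.000000] = 0.955594
  V(3,3) = exp(-r*dt) * [p*0.000000 + (1-p)*0.000000] = 0.000000
  V(2,0) = exp(-r*dt) * [p*30.737327 + (1-p)*9.896876] = 19.715432
  V(2,1) = exp(-r*dt) * [p*9.896876 + (1-p)*0.955594] = 5.247735
  V(2,2) = exp(-r*dt) * [p*0.955594 + (1-p)*0.000000] = 0.461192
  V(1,0) = exp(-r*dt) * [p*19.715432 + (1-p)*5.247735] = 12.103173
  V(1,1) = exp(-r*dt) * [p*5.247735 + (1-p)*0.461192] = 2.760126
  V(0,0) = exp(-r*dt) * [p*12.103173 + (1-p)*2.760126] = 7.202495


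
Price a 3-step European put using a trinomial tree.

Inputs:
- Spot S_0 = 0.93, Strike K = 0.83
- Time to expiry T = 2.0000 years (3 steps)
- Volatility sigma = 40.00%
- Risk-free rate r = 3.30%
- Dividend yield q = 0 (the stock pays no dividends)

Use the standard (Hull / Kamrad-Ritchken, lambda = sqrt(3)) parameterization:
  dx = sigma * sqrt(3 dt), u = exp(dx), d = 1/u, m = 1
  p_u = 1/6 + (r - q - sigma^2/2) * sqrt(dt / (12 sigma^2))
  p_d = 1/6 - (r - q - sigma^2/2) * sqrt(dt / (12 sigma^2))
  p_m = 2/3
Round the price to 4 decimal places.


Answer: Price = V(0,0) = 0.1197

Derivation:
dt = T/N = 0.666667; dx = sigma*sqrt(3*dt) = 0.565685
u = exp(dx) = 1.760654; d = 1/u = 0.567971
p_u = 0.138972, p_m = 0.666667, p_d = 0.194362
Discount per step: exp(-r*dt) = 0.978240
Stock lattice S(k, j) with j the centered position index:
  k=0: S(0,+0) = 0.9300
  k=1: S(1,-1) = 0.5282; S(1,+0) = 0.9300; S(1,+1) = 1.6374
  k=2: S(2,-2) = 0.3000; S(2,-1) = 0.5282; S(2,+0) = 0.9300; S(2,+1) = 1.6374; S(2,+2) = 2.8829
  k=3: S(3,-3) = 0.1704; S(3,-2) = 0.3000; S(3,-1) = 0.5282; S(3,+0) = 0.9300; S(3,+1) = 1.6374; S(3,+2) = 2.8829; S(3,+3) = 5.0758
Terminal payoffs V(N, j) = max(K - S_T, 0):
  V(3,-3) = 0.659603; V(3,-2) = 0.529991; V(3,-1) = 0.301787; V(3,+0) = 0.000000; V(3,+1) = 0.000000; V(3,+2) = 0.000000; V(3,+3) = 0.000000
Backward induction: V(k, j) = exp(-r*dt) * [p_u * V(k+1, j+1) + p_m * V(k+1, j) + p_d * V(k+1, j-1)]
  V(2,-2) = exp(-r*dt) * [p_u*0.301787 + p_m*0.529991 + p_d*0.659603] = 0.512078
  V(2,-1) = exp(-r*dt) * [p_u*0.000000 + p_m*0.301787 + p_d*0.529991] = 0.297582
  V(2,+0) = exp(-r*dt) * [p_u*0.000000 + p_m*0.000000 + p_d*0.301787] = 0.057380
  V(2,+1) = exp(-r*dt) * [p_u*0.000000 + p_m*0.000000 + p_d*0.000000] = 0.000000
  V(2,+2) = exp(-r*dt) * [p_u*0.000000 + p_m*0.000000 + p_d*0.000000] = 0.000000
  V(1,-1) = exp(-r*dt) * [p_u*0.057380 + p_m*0.297582 + p_d*0.512078] = 0.299234
  V(1,+0) = exp(-r*dt) * [p_u*0.000000 + p_m*0.057380 + p_d*0.297582] = 0.094001
  V(1,+1) = exp(-r*dt) * [p_u*0.000000 + p_m*0.000000 + p_d*0.057380] = 0.010910
  V(0,+0) = exp(-r*dt) * [p_u*0.010910 + p_m*0.094001 + p_d*0.299234] = 0.119681


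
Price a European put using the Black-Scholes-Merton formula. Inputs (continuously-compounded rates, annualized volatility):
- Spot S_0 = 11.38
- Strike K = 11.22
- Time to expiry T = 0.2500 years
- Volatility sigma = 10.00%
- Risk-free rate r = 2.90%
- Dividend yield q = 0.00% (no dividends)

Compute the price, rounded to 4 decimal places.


d1 = (ln(S/K) + (r - q + 0.5*sigma^2) * T) / (sigma * sqrt(T)) = 0.45319057
d2 = d1 - sigma * sqrt(T) = 0.40319057
exp(-rT) = 0.99277622; exp(-qT) = 1.00000000
P = K * exp(-rT) * N(-d2) - S_0 * exp(-qT) * N(-d1)
N(-d1) = 0.32520576; N(-d2) = 0.34340402
P = 11.2200 * 0.99277622 * 0.34340402 - 11.3800 * 1.00000000 * 0.32520576 = 0.1243

Answer: Price = 0.1243


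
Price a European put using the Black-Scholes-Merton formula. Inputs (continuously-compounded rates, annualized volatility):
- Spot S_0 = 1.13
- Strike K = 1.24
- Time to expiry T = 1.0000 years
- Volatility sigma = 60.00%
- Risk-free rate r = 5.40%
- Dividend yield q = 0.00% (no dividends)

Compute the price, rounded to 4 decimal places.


Answer: Price = 0.2947

Derivation:
d1 = (ln(S/K) + (r - q + 0.5*sigma^2) * T) / (sigma * sqrt(T)) = 0.23517709
d2 = d1 - sigma * sqrt(T) = -0.36482291
exp(-rT) = 0.94743211; exp(-qT) = 1.00000000
P = K * exp(-rT) * N(-d2) - S_0 * exp(-qT) * N(-d1)
N(-d1) = 0.40703564; N(-d2) = 0.64237820
P = 1.2400 * 0.94743211 * 0.64237820 - 1.1300 * 1.00000000 * 0.40703564 = 0.2947


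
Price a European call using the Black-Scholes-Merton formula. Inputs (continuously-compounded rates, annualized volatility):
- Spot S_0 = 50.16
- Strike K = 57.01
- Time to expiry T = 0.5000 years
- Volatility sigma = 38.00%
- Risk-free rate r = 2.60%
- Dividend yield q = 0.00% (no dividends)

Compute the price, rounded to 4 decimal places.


Answer: Price = 3.1401

Derivation:
d1 = (ln(S/K) + (r - q + 0.5*sigma^2) * T) / (sigma * sqrt(T)) = -0.29366813
d2 = d1 - sigma * sqrt(T) = -0.56236870
exp(-rT) = 0.98708414; exp(-qT) = 1.00000000
C = S_0 * exp(-qT) * N(d1) - K * exp(-rT) * N(d2)
N(d1) = 0.38450576; N(d2) = 0.28693242
C = 50.1600 * 1.00000000 * 0.38450576 - 57.0100 * 0.98708414 * 0.28693242 = 3.1401


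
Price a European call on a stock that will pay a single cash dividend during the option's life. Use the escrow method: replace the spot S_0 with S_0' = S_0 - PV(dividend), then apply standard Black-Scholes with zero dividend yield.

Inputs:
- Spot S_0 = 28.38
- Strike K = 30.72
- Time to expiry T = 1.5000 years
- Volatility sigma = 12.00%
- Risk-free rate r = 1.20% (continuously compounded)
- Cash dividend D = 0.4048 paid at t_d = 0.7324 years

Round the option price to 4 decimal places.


Answer: Price = 0.8258

Derivation:
PV(D) = D * exp(-r * t_d) = 0.4048 * 0.99124971 = 0.40125788
S_0' = S_0 - PV(D) = 28.3800 - 0.40125788 = 27.97874212
d1 = (ln(S_0'/K) + (r + sigma^2/2)*T) / (sigma*sqrt(T)) = -0.44001611
d2 = d1 - sigma*sqrt(T) = -0.58698549
exp(-rT) = 0.98216103
N(d1) = 0.32996272; N(d2) = 0.27860673
C = S_0' * N(d1) - K * exp(-rT) * N(d2) = 27.97874212 * 0.32996272 - 30.7200 * 0.98216103 * 0.27860673 = 0.8258


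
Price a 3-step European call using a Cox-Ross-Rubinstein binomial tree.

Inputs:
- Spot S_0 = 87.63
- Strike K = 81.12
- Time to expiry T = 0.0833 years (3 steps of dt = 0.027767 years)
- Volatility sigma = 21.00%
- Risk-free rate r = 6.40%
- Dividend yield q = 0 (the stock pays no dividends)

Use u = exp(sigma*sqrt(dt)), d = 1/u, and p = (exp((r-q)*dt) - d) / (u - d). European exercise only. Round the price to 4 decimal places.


Answer: Price = V(0,0) = 7.1910

Derivation:
dt = T/N = 0.027767
u = exp(sigma*sqrt(dt)) = 1.035612; d = 1/u = 0.965612
p = (exp((r-q)*dt) - d) / (u - d) = 0.516662
Discount per step: exp(-r*dt) = 0.998225
Stock lattice S(k, i) with i counting down-moves:
  k=0: S(0,0) = 87.6300
  k=1: S(1,0) = 90.7507; S(1,1) = 84.6166
  k=2: S(2,0) = 93.9826; S(2,1) = 87.6300; S(2,2) = 81.7068
  k=3: S(3,0) = 97.3295; S(3,1) = 90.7507; S(3,2) = 84.6166; S(3,3) = 78.8971
Terminal payoffs V(N, i) = max(S_T - K, 0):
  V(3,0) = 16.209527; V(3,1) = 9.630720; V(3,2) = 3.496595; V(3,3) = 0.000000
Backward induction: V(k, i) = exp(-r*dt) * [p * V(k+1, i) + (1-p) * V(k+1, i+1)].
  V(2,0) = exp(-r*dt) * [p*16.209527 + (1-p)*9.630720] = 13.006604
  V(2,1) = exp(-r*dt) * [p*9.630720 + (1-p)*3.496595] = 6.654028
  V(2,2) = exp(-r*dt) * [p*3.496595 + (1-p)*0.000000] = 1.803349
  V(1,0) = exp(-r*dt) * [p*13.006604 + (1-p)*6.654028] = 9.918519
  V(1,1) = exp(-r*dt) * [p*6.654028 + (1-p)*1.803349] = 4.301858
  V(0,0) = exp(-r*dt) * [p*9.918519 + (1-p)*4.301858] = 7.190982


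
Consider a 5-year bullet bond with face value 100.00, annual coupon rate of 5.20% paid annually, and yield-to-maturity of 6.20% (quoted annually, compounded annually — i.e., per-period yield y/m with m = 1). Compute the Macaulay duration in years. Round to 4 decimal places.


Answer: Macaulay duration = 4.5179 years

Derivation:
Coupon per period c = face * coupon_rate / m = 5.200000
Periods per year m = 1; per-period yield y/m = 0.062000
Number of cashflows N = 5
Cashflows (t years, CF_t, discount factor 1/(1+y/m)^(m*t), PV):
  t = 1.0000: CF_t = 5.200000, DF = 0.941620, PV = 4.896422
  t = 2.0000: CF_t = 5.200000, DF = 0.886647, PV = 4.610567
  t = 3.0000: CF_t = 5.200000, DF = 0.834885, PV = 4.341400
  t = 4.0000: CF_t = 5.200000, DF = 0.786144, PV = 4.087947
  t = 5.0000: CF_t = 105.200000, DF = 0.740248, PV = 77.874121
Price P = sum_t PV_t = 95.810456
Macaulay numerator sum_t t * PV_t:
  t * PV_t at t = 1.0000: 4.896422
  t * PV_t at t = 2.0000: 9.221133
  t * PV_t at t = 3.0000: 13.024200
  t * PV_t at t = 4.0000: 16.351789
  t * PV_t at t = 5.0000: 389.370604
Macaulay duration D = (sum_t t * PV_t) / P = 432.864147 / 95.810456 = 4.517922


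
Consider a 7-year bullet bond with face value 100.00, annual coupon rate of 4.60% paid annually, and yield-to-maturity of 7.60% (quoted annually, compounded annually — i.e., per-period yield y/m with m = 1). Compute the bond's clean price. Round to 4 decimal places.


Answer: Price = 84.1649

Derivation:
Coupon per period c = face * coupon_rate / m = 4.600000
Periods per year m = 1; per-period yield y/m = 0.076000
Number of cashflows N = 7
Cashflows (t years, CF_t, discount factor 1/(1+y/m)^(m*t), PV):
  t = 1.0000: CF_t = 4.600000, DF = 0.929368, PV = 4.275093
  t = 2.0000: CF_t = 4.600000, DF = 0.863725, PV = 3.973135
  t = 3.0000: CF_t = 4.600000, DF = 0.802718, PV = 3.692504
  t = 4.0000: CF_t = 4.600000, DF = 0.746021, PV = 3.431696
  t = 5.0000: CF_t = 4.600000, DF = 0.693328, PV = 3.189308
  t = 6.0000: CF_t = 4.600000, DF = 0.644357, PV = 2.964041
  t = 7.0000: CF_t = 104.600000, DF = 0.598845, PV = 62.639140
Price P = sum_t PV_t = 84.164916


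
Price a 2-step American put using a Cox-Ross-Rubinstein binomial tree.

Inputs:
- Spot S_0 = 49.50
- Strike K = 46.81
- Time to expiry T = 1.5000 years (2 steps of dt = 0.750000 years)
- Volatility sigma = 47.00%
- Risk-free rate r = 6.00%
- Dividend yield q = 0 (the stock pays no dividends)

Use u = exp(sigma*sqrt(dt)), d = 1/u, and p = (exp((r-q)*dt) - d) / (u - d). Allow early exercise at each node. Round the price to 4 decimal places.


dt = T/N = 0.750000
u = exp(sigma*sqrt(dt)) = 1.502352; d = 1/u = 0.665623
p = (exp((r-q)*dt) - d) / (u - d) = 0.454633
Discount per step: exp(-r*dt) = 0.955997
Stock lattice S(k, i) with i counting down-moves:
  k=0: S(0,0) = 49.5000
  k=1: S(1,0) = 74.3664; S(1,1) = 32.9483
  k=2: S(2,0) = 111.7246; S(2,1) = 49.5000; S(2,2) = 21.9312
Terminal payoffs V(N, i) = max(K - S_T, 0):
  V(2,0) = 0.000000; V(2,1) = 0.000000; V(2,2) = 24.878833
Backward induction: V(k, i) = exp(-r*dt) * [p * V(k+1, i) + (1-p) * V(k+1, i+1)]; then take max(V_cont, immediate exercise) for American.
  V(1,0) = exp(-r*dt) * [p*0.000000 + (1-p)*0.000000] = 0.000000; exercise = 0.000000; V(1,0) = max -> 0.000000
  V(1,1) = exp(-r*dt) * [p*0.000000 + (1-p)*24.878833] = 12.971057; exercise = 13.861665; V(1,1) = max -> 13.861665
  V(0,0) = exp(-r*dt) * [p*0.000000 + (1-p)*13.861665] = 7.227045; exercise = 0.000000; V(0,0) = max -> 7.227045

Answer: Price = V(0,0) = 7.2270


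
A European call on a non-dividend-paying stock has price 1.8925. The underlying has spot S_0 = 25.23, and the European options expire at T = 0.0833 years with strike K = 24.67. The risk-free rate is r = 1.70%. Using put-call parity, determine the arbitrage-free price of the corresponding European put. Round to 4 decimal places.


Put-call parity: C - P = S_0 * exp(-qT) - K * exp(-rT).
S_0 * exp(-qT) = 25.2300 * 1.00000000 = 25.23000000
K * exp(-rT) = 24.6700 * 0.99858490 = 24.63508954
P = C - S*exp(-qT) + K*exp(-rT)
P = 1.8925 - 25.23000000 + 24.63508954 = 1.2976

Answer: Put price = 1.2976


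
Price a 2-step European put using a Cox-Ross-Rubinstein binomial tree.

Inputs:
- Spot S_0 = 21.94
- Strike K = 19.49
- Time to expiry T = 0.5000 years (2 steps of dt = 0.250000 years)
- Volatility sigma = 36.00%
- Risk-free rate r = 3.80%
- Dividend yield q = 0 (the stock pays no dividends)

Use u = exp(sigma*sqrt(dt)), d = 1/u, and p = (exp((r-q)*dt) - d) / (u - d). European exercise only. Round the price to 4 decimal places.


dt = T/N = 0.250000
u = exp(sigma*sqrt(dt)) = 1.197217; d = 1/u = 0.835270
p = (exp((r-q)*dt) - d) / (u - d) = 0.481493
Discount per step: exp(-r*dt) = 0.990545
Stock lattice S(k, i) with i counting down-moves:
  k=0: S(0,0) = 21.9400
  k=1: S(1,0) = 26.2669; S(1,1) = 18.3258
  k=2: S(2,0) = 31.4472; S(2,1) = 21.9400; S(2,2) = 15.3070
Terminal payoffs V(N, i) = max(K - S_T, 0):
  V(2,0) = 0.000000; V(2,1) = 0.000000; V(2,2) = 4.182981
Backward induction: V(k, i) = exp(-r*dt) * [p * V(k+1, i) + (1-p) * V(k+1, i+1)].
  V(1,0) = exp(-r*dt) * [p*0.000000 + (1-p)*0.000000] = 0.000000
  V(1,1) = exp(-r*dt) * [p*0.000000 + (1-p)*4.182981] = 2.148398
  V(0,0) = exp(-r*dt) * [p*0.000000 + (1-p)*2.148398] = 1.103427

Answer: Price = V(0,0) = 1.1034


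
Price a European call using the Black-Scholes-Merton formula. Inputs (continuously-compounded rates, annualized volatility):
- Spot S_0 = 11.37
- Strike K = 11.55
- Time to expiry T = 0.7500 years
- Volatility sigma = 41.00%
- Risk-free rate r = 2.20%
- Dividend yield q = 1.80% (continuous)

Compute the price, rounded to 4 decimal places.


d1 = (ln(S/K) + (r - q + 0.5*sigma^2) * T) / (sigma * sqrt(T)) = 0.14174758
d2 = d1 - sigma * sqrt(T) = -0.21332284
exp(-rT) = 0.98363538; exp(-qT) = 0.98659072
C = S_0 * exp(-qT) * N(d1) - K * exp(-rT) * N(d2)
N(d1) = 0.55636030; N(d2) = 0.41553758
C = 11.3700 * 0.98659072 * 0.55636030 - 11.5500 * 0.98363538 * 0.41553758 = 1.5201

Answer: Price = 1.5201


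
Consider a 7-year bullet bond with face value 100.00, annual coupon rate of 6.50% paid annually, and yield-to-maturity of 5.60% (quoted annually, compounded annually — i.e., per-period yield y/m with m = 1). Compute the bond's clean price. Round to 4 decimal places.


Answer: Price = 105.0964

Derivation:
Coupon per period c = face * coupon_rate / m = 6.500000
Periods per year m = 1; per-period yield y/m = 0.056000
Number of cashflows N = 7
Cashflows (t years, CF_t, discount factor 1/(1+y/m)^(m*t), PV):
  t = 1.0000: CF_t = 6.500000, DF = 0.946970, PV = 6.155303
  t = 2.0000: CF_t = 6.500000, DF = 0.896752, PV = 5.828885
  t = 3.0000: CF_t = 6.500000, DF = 0.849197, PV = 5.519778
  t = 4.0000: CF_t = 6.500000, DF = 0.804163, PV = 5.227062
  t = 5.0000: CF_t = 6.500000, DF = 0.761518, PV = 4.949870
  t = 6.0000: CF_t = 6.500000, DF = 0.721135, PV = 4.687377
  t = 7.0000: CF_t = 106.500000, DF = 0.682893, PV = 72.728090
Price P = sum_t PV_t = 105.096365


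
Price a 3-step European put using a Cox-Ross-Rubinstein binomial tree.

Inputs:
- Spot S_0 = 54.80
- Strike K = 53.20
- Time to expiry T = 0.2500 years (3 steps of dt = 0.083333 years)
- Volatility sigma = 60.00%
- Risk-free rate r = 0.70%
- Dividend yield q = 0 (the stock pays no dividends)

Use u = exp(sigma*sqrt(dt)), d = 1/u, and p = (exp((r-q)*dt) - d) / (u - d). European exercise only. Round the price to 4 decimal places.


Answer: Price = V(0,0) = 6.1315

Derivation:
dt = T/N = 0.083333
u = exp(sigma*sqrt(dt)) = 1.189110; d = 1/u = 0.840965
p = (exp((r-q)*dt) - d) / (u - d) = 0.458483
Discount per step: exp(-r*dt) = 0.999417
Stock lattice S(k, i) with i counting down-moves:
  k=0: S(0,0) = 54.8000
  k=1: S(1,0) = 65.1632; S(1,1) = 46.0849
  k=2: S(2,0) = 77.4862; S(2,1) = 54.8000; S(2,2) = 38.7558
  k=3: S(3,0) = 92.1397; S(3,1) = 65.1632; S(3,2) = 46.0849; S(3,3) = 32.5923
Terminal payoffs V(N, i) = max(K - S_T, 0):
  V(3,0) = 0.000000; V(3,1) = 0.000000; V(3,2) = 7.115111; V(3,3) = 20.607736
Backward induction: V(k, i) = exp(-r*dt) * [p * V(k+1, i) + (1-p) * V(k+1, i+1)].
  V(2,0) = exp(-r*dt) * [p*0.000000 + (1-p)*0.000000] = 0.000000
  V(2,1) = exp(-r*dt) * [p*0.000000 + (1-p)*7.115111] = 3.850709
  V(2,2) = exp(-r*dt) * [p*7.115111 + (1-p)*20.607736] = 14.413191
  V(1,0) = exp(-r*dt) * [p*0.000000 + (1-p)*3.850709] = 2.084009
  V(1,1) = exp(-r*dt) * [p*3.850709 + (1-p)*14.413191] = 9.564894
  V(0,0) = exp(-r*dt) * [p*2.084009 + (1-p)*9.564894] = 6.131460


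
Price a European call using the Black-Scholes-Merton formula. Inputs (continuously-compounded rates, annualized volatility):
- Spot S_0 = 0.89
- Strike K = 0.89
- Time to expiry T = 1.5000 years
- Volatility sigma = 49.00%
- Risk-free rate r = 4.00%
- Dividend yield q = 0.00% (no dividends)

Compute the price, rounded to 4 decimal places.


d1 = (ln(S/K) + (r - q + 0.5*sigma^2) * T) / (sigma * sqrt(T)) = 0.40004167
d2 = d1 - sigma * sqrt(T) = -0.20008332
exp(-rT) = 0.94176453; exp(-qT) = 1.00000000
C = S_0 * exp(-qT) * N(d1) - K * exp(-rT) * N(d2)
N(d1) = 0.65543709; N(d2) = 0.42070771
C = 0.8900 * 1.00000000 * 0.65543709 - 0.8900 * 0.94176453 * 0.42070771 = 0.2307

Answer: Price = 0.2307


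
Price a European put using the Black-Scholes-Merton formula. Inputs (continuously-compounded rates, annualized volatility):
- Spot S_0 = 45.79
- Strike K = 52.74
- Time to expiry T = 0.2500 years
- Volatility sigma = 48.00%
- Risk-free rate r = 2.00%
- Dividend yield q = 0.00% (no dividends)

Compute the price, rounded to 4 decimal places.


d1 = (ln(S/K) + (r - q + 0.5*sigma^2) * T) / (sigma * sqrt(T)) = -0.44795189
d2 = d1 - sigma * sqrt(T) = -0.68795189
exp(-rT) = 0.99501248; exp(-qT) = 1.00000000
P = K * exp(-rT) * N(-d2) - S_0 * exp(-qT) * N(-d1)
N(-d1) = 0.67290604; N(-d2) = 0.75425846
P = 52.7400 * 0.99501248 * 0.75425846 - 45.7900 * 1.00000000 * 0.67290604 = 8.7688

Answer: Price = 8.7688


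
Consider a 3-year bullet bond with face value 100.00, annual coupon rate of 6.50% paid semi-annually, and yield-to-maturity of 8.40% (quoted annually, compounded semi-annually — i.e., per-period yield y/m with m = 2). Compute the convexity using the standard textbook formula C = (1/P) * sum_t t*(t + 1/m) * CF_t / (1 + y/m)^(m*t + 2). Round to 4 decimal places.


Coupon per period c = face * coupon_rate / m = 3.250000
Periods per year m = 2; per-period yield y/m = 0.042000
Number of cashflows N = 6
Cashflows (t years, CF_t, discount factor 1/(1+y/m)^(m*t), PV):
  t = 0.5000: CF_t = 3.250000, DF = 0.959693, PV = 3.119002
  t = 1.0000: CF_t = 3.250000, DF = 0.921010, PV = 2.993284
  t = 1.5000: CF_t = 3.250000, DF = 0.883887, PV = 2.872633
  t = 2.0000: CF_t = 3.250000, DF = 0.848260, PV = 2.756846
  t = 2.5000: CF_t = 3.250000, DF = 0.814069, PV = 2.645725
  t = 3.0000: CF_t = 103.250000, DF = 0.781257, PV = 80.664742
Price P = sum_t PV_t = 95.052232
Convexity numerator sum_t t*(t + 1/m) * CF_t / (1+y/m)^(m*t + 2):
  t = 0.5000: term = 1.436317
  t = 1.0000: term = 4.135269
  t = 1.5000: term = 7.937176
  t = 2.0000: term = 12.695419
  t = 2.5000: term = 18.275556
  t = 3.0000: term = 780.077242
Convexity = (1/P) * sum = 824.556978 / 95.052232 = 8.674778

Answer: Convexity = 8.6748


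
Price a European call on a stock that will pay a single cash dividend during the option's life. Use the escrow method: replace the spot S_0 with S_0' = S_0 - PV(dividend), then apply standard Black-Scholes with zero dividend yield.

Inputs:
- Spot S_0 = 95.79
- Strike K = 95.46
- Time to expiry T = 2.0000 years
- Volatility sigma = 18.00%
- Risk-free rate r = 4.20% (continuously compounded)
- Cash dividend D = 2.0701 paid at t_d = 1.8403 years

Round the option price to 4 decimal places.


PV(D) = D * exp(-r * t_d) = 2.0701 * 0.92561898 = 1.91612385
S_0' = S_0 - PV(D) = 95.7900 - 1.91612385 = 93.87387615
d1 = (ln(S_0'/K) + (r + sigma^2/2)*T) / (sigma*sqrt(T)) = 0.39144185
d2 = d1 - sigma*sqrt(T) = 0.13688341
exp(-rT) = 0.91943126
N(d1) = 0.65226467; N(d2) = 0.55443852
C = S_0' * N(d1) - K * exp(-rT) * N(d2) = 93.87387615 * 0.65226467 - 95.4600 * 0.91943126 * 0.55443852 = 12.5681

Answer: Price = 12.5681


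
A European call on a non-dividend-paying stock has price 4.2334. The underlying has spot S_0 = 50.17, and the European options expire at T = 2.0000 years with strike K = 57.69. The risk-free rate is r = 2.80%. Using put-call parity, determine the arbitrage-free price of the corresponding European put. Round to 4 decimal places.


Put-call parity: C - P = S_0 * exp(-qT) - K * exp(-rT).
S_0 * exp(-qT) = 50.1700 * 1.00000000 = 50.17000000
K * exp(-rT) = 57.6900 * 0.94553914 = 54.54815275
P = C - S*exp(-qT) + K*exp(-rT)
P = 4.2334 - 50.17000000 + 54.54815275 = 8.6116

Answer: Put price = 8.6116


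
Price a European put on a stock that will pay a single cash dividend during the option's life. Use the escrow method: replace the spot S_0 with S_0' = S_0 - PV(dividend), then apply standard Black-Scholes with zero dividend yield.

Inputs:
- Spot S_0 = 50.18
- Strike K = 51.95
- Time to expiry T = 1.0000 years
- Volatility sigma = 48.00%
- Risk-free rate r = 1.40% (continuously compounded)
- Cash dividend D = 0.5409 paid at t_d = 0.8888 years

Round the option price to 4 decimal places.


PV(D) = D * exp(-r * t_d) = 0.5409 * 0.98763390 = 0.53421117
S_0' = S_0 - PV(D) = 50.1800 - 0.53421117 = 49.64578883
d1 = (ln(S_0'/K) + (r + sigma^2/2)*T) / (sigma*sqrt(T)) = 0.17464969
d2 = d1 - sigma*sqrt(T) = -0.30535031
exp(-rT) = 0.98609754
N(-d1) = 0.43067745; N(-d2) = 0.61995032
P = K * exp(-rT) * N(-d2) - S_0' * N(-d1) = 51.9500 * 0.98609754 * 0.61995032 - 49.64578883 * 0.43067745 = 10.3773

Answer: Price = 10.3773


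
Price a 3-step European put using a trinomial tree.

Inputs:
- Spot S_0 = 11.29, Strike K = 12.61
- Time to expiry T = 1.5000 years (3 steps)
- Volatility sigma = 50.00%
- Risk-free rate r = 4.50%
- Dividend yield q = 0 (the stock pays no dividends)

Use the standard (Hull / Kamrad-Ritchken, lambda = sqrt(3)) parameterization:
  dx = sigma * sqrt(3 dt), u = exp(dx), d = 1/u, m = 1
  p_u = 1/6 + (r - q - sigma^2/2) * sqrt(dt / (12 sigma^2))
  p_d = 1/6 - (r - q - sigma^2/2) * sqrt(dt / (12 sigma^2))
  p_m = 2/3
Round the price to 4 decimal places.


dt = T/N = 0.500000; dx = sigma*sqrt(3*dt) = 0.612372
u = exp(dx) = 1.844803; d = 1/u = 0.542063
p_u = 0.134007, p_m = 0.666667, p_d = 0.199327
Discount per step: exp(-r*dt) = 0.977751
Stock lattice S(k, j) with j the centered position index:
  k=0: S(0,+0) = 11.2900
  k=1: S(1,-1) = 6.1199; S(1,+0) = 11.2900; S(1,+1) = 20.8278
  k=2: S(2,-2) = 3.3174; S(2,-1) = 6.1199; S(2,+0) = 11.2900; S(2,+1) = 20.8278; S(2,+2) = 38.4232
  k=3: S(3,-3) = 1.7982; S(3,-2) = 3.3174; S(3,-1) = 6.1199; S(3,+0) = 11.2900; S(3,+1) = 20.8278; S(3,+2) = 38.4232; S(3,+3) = 70.8833
Terminal payoffs V(N, j) = max(K - S_T, 0):
  V(3,-3) = 10.811775; V(3,-2) = 9.292629; V(3,-1) = 6.490105; V(3,+0) = 1.320000; V(3,+1) = 0.000000; V(3,+2) = 0.000000; V(3,+3) = 0.000000
Backward induction: V(k, j) = exp(-r*dt) * [p_u * V(k+1, j+1) + p_m * V(k+1, j) + p_d * V(k+1, j-1)]
  V(2,-2) = exp(-r*dt) * [p_u*6.490105 + p_m*9.292629 + p_d*10.811775] = 9.014747
  V(2,-1) = exp(-r*dt) * [p_u*1.320000 + p_m*6.490105 + p_d*9.292629] = 6.214482
  V(2,+0) = exp(-r*dt) * [p_u*0.000000 + p_m*1.320000 + p_d*6.490105] = 2.125289
  V(2,+1) = exp(-r*dt) * [p_u*0.000000 + p_m*0.000000 + p_d*1.320000] = 0.257257
  V(2,+2) = exp(-r*dt) * [p_u*0.000000 + p_m*0.000000 + p_d*0.000000] = 0.000000
  V(1,-1) = exp(-r*dt) * [p_u*2.125289 + p_m*6.214482 + p_d*9.014747] = 6.086179
  V(1,+0) = exp(-r*dt) * [p_u*0.257257 + p_m*2.125289 + p_d*6.214482] = 2.630195
  V(1,+1) = exp(-r*dt) * [p_u*0.000000 + p_m*0.257257 + p_d*2.125289] = 0.581890
  V(0,+0) = exp(-r*dt) * [p_u*0.581890 + p_m*2.630195 + p_d*6.086179] = 2.976839

Answer: Price = V(0,0) = 2.9768


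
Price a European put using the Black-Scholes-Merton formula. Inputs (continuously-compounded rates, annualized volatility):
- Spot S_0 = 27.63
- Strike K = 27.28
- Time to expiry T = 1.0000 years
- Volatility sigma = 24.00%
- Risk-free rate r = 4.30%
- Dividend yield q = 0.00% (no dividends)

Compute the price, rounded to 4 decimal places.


Answer: Price = 1.8871

Derivation:
d1 = (ln(S/K) + (r - q + 0.5*sigma^2) * T) / (sigma * sqrt(T)) = 0.35228461
d2 = d1 - sigma * sqrt(T) = 0.11228461
exp(-rT) = 0.95791139; exp(-qT) = 1.00000000
P = K * exp(-rT) * N(-d2) - S_0 * exp(-qT) * N(-d1)
N(-d1) = 0.36231242; N(-d2) = 0.45529887
P = 27.2800 * 0.95791139 * 0.45529887 - 27.6300 * 1.00000000 * 0.36231242 = 1.8871


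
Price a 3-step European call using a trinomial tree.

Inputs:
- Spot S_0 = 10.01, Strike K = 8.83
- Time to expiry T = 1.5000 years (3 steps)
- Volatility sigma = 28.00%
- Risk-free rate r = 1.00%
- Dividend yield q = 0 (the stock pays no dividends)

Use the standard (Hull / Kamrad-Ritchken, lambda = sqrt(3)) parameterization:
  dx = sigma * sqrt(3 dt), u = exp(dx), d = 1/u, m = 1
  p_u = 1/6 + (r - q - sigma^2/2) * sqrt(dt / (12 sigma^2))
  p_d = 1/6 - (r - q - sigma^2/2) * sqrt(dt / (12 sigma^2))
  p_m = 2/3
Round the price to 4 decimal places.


dt = T/N = 0.500000; dx = sigma*sqrt(3*dt) = 0.342929
u = exp(dx) = 1.409068; d = 1/u = 0.709689
p_u = 0.145379, p_m = 0.666667, p_d = 0.187954
Discount per step: exp(-r*dt) = 0.995012
Stock lattice S(k, j) with j the centered position index:
  k=0: S(0,+0) = 10.0100
  k=1: S(1,-1) = 7.1040; S(1,+0) = 10.0100; S(1,+1) = 14.1048
  k=2: S(2,-2) = 5.0416; S(2,-1) = 7.1040; S(2,+0) = 10.0100; S(2,+1) = 14.1048; S(2,+2) = 19.8746
  k=3: S(3,-3) = 3.5780; S(3,-2) = 5.0416; S(3,-1) = 7.1040; S(3,+0) = 10.0100; S(3,+1) = 14.1048; S(3,+2) = 19.8746; S(3,+3) = 28.0046
Terminal payoffs V(N, j) = max(S_T - K, 0):
  V(3,-3) = 0.000000; V(3,-2) = 0.000000; V(3,-1) = 0.000000; V(3,+0) = 1.180000; V(3,+1) = 5.274772; V(3,+2) = 11.044584; V(3,+3) = 19.174642
Backward induction: V(k, j) = exp(-r*dt) * [p_u * V(k+1, j+1) + p_m * V(k+1, j) + p_d * V(k+1, j-1)]
  V(2,-2) = exp(-r*dt) * [p_u*0.000000 + p_m*0.000000 + p_d*0.000000] = 0.000000
  V(2,-1) = exp(-r*dt) * [p_u*1.180000 + p_m*0.000000 + p_d*0.000000] = 0.170692
  V(2,+0) = exp(-r*dt) * [p_u*5.274772 + p_m*1.180000 + p_d*0.000000] = 1.545762
  V(2,+1) = exp(-r*dt) * [p_u*11.044584 + p_m*5.274772 + p_d*1.180000] = 5.317302
  V(2,+2) = exp(-r*dt) * [p_u*19.174642 + p_m*11.044584 + p_d*5.274772] = 11.086497
  V(1,-1) = exp(-r*dt) * [p_u*1.545762 + p_m*0.170692 + p_d*0.000000] = 0.336828
  V(1,+0) = exp(-r*dt) * [p_u*5.317302 + p_m*1.545762 + p_d*0.170692] = 1.826461
  V(1,+1) = exp(-r*dt) * [p_u*11.086497 + p_m*5.317302 + p_d*1.545762] = 5.419981
  V(0,+0) = exp(-r*dt) * [p_u*5.419981 + p_m*1.826461 + p_d*0.336828] = 2.058584

Answer: Price = V(0,0) = 2.0586
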